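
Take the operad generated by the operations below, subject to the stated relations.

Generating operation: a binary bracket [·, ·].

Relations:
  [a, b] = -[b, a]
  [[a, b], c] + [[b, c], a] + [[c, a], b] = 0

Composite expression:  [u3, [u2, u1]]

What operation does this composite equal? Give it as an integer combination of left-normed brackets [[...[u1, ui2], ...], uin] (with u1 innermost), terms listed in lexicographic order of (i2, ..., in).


[[u1, u2], u3]

Expand each bracket as ab - ba; the u1-initial words give the coefficients.
Composite bracket: [u3, [u2, u1]]
Under [a, b] = ab - ba we get 4 signed associative words (2^2 = 4).
Words beginning with u1 determine it all:
  the word u1u2u3 carries sign +1 and contributes +[[u1, u2], u3]


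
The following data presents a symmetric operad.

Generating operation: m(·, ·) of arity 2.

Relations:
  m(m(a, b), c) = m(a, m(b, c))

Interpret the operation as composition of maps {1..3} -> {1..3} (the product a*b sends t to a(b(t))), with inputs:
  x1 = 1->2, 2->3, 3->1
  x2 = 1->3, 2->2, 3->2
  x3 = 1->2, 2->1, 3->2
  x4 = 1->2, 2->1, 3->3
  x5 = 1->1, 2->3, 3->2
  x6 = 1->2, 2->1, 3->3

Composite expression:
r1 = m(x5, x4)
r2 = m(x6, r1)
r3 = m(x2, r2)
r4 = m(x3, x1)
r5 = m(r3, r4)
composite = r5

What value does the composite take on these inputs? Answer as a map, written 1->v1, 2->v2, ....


m(x5, x4) = 1->3, 2->1, 3->2
m(x6, m(x5, x4)) = 1->3, 2->2, 3->1
m(x2, m(x6, m(x5, x4))) = 1->2, 2->2, 3->3
m(x3, x1) = 1->1, 2->2, 3->2
m(m(x2, m(x6, m(x5, x4))), m(x3, x1)) = 1->2, 2->2, 3->2

1->2, 2->2, 3->2


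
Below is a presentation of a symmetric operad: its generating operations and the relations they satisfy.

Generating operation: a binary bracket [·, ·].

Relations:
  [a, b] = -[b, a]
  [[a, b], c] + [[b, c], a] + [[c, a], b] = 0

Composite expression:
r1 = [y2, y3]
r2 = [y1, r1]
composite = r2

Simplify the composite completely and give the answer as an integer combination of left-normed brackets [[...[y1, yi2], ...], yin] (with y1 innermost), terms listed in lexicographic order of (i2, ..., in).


A multilinear Lie element is pinned by y1-initial words (y1 innermost).
Composite bracket: [y1, [y2, y3]]
Each bracket splits as ab - ba, giving 4 signed words (2^2 = 4).
The y1-initial words carry the normal form:
  from y1y2y3, sign +1: term +[[y1, y2], y3]
  from y1y3y2, sign -1: term -[[y1, y3], y2]

[[y1, y2], y3] - [[y1, y3], y2]


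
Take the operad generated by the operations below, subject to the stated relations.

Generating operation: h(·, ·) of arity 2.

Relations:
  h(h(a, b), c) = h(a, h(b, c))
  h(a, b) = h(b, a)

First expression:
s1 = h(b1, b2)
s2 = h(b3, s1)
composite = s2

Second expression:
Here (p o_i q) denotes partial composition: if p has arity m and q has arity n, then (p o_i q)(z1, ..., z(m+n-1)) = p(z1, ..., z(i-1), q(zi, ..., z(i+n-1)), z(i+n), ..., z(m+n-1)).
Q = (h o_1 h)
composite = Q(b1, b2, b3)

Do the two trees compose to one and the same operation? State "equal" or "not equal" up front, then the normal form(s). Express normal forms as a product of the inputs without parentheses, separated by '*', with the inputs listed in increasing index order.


In normal form, the first expression is b1 * b2 * b3
In normal form, the second expression is b1 * b2 * b3
The forms coincide; equal.

equal: each reduces to b1 * b2 * b3


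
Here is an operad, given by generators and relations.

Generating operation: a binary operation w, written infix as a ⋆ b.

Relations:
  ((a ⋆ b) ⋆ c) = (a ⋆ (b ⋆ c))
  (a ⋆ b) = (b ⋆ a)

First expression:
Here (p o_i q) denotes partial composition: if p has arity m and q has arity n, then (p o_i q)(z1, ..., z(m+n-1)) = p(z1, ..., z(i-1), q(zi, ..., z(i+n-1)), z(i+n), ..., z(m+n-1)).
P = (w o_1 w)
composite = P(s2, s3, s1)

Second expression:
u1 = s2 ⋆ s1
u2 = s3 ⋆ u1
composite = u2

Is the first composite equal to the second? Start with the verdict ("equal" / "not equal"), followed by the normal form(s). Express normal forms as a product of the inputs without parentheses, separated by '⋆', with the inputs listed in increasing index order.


equal; the common form is s1 ⋆ s2 ⋆ s3

The first expression reduces to s1 ⋆ s2 ⋆ s3
The second expression reduces to s1 ⋆ s2 ⋆ s3
Identical normal forms: equal.


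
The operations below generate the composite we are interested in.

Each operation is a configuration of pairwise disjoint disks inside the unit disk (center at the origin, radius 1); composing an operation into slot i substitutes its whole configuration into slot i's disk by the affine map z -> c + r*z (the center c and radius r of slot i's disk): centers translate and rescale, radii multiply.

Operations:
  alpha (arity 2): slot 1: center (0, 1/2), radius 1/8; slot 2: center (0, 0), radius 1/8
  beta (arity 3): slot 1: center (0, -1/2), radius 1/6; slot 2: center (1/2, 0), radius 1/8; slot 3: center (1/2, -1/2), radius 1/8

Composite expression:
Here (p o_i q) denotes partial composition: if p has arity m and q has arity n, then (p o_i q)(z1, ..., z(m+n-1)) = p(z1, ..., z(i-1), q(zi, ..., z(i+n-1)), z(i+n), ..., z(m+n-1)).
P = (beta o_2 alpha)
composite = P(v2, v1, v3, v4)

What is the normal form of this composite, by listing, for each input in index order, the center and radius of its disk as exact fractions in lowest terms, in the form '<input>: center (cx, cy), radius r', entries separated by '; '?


v1: center (1/2, 1/16), radius 1/64; v2: center (0, -1/2), radius 1/6; v3: center (1/2, 0), radius 1/64; v4: center (1/2, -1/2), radius 1/8

Nesting under beta composes maps z -> c + r*z down each v-path.
input v2: composing its 1 substitution step yields center (0, -1/2), radius 1/6
input v1: composing its 2 substitution steps yields center (1/2, 1/16), radius 1/64
input v3: composing its 2 substitution steps yields center (1/2, 0), radius 1/64
input v4: composing its 1 substitution step yields center (1/2, -1/2), radius 1/8


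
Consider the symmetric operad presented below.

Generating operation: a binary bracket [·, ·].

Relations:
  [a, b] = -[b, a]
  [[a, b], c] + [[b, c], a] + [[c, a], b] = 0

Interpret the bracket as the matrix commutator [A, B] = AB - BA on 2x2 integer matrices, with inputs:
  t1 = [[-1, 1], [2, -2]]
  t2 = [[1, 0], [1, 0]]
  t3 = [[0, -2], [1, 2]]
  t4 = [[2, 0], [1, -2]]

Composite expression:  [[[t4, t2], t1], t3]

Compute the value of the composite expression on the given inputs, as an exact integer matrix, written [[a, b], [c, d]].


[[-6, -12], [0, 6]]


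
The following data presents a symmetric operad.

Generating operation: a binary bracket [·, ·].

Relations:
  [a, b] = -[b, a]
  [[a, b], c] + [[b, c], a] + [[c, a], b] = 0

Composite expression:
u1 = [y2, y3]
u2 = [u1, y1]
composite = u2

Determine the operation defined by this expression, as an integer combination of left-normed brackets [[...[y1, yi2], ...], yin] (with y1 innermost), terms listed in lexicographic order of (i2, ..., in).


-[[y1, y2], y3] + [[y1, y3], y2]

Expand each bracket as ab - ba; the y1-initial words give the coefficients.
Composite bracket: [[y2, y3], y1]
The bracket unfolds into 4 signed words via [a, b] = ab - ba (2^2 = 4).
Only words starting with y1 matter:
  y1y2y3 appears with sign -1, giving the term -[[y1, y2], y3]
  y1y3y2 appears with sign +1, giving the term +[[y1, y3], y2]


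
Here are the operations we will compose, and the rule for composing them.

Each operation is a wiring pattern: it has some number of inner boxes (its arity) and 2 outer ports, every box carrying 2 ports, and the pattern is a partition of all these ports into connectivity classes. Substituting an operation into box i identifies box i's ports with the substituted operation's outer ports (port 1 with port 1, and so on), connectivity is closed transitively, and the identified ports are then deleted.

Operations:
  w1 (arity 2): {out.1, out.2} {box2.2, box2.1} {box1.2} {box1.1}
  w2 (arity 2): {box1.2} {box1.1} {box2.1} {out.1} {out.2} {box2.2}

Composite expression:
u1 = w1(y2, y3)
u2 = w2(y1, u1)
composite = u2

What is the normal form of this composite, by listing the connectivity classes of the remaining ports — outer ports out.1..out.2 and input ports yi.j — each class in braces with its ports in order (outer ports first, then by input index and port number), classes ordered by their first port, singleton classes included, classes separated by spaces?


{out.1} {out.2} {y1.1} {y1.2} {y2.1} {y2.2} {y3.1, y3.2}

Connectivity passes through glued w2-boundaries; trace each wire chain.
after w1, the pattern on (y2, y3) reads {out.1, out.2} {y2.1} {y2.2} {y3.1, y3.2} (out.j = its outer ports)
after w2, the pattern on (y1, y2, y3) reads {out.1} {out.2} {y1.1} {y1.2} {y2.1} {y2.2} {y3.1, y3.2} (out.j = its outer ports)


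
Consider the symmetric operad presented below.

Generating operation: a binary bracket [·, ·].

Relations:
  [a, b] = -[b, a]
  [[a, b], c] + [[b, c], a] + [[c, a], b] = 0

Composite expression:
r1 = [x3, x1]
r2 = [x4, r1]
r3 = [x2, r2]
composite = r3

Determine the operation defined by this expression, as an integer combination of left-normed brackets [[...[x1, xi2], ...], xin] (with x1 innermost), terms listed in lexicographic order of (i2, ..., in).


-[[[x1, x3], x4], x2]


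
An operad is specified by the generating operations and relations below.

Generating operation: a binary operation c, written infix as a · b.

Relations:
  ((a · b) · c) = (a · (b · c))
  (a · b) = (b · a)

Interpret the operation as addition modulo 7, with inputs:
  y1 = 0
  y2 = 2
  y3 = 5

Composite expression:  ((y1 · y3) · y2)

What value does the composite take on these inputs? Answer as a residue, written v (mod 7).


0 (mod 7)

(y1 · y3) = 5
((y1 · y3) · y2) = 0


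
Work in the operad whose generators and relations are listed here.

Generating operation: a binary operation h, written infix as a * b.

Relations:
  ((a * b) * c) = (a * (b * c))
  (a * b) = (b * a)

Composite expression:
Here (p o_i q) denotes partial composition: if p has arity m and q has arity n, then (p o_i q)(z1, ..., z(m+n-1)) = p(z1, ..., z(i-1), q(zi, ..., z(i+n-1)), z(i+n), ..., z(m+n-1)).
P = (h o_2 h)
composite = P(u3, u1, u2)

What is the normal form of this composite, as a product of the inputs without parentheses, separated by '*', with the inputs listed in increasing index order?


With h associative and commutative, the u-input set is all that matters.
(u1 * u2) flattens to u1 * u2
(u3 * (u1 * u2)) flattens to u3 * u1 * u2
the factors in increasing index order: u1 * u2 * u3

u1 * u2 * u3


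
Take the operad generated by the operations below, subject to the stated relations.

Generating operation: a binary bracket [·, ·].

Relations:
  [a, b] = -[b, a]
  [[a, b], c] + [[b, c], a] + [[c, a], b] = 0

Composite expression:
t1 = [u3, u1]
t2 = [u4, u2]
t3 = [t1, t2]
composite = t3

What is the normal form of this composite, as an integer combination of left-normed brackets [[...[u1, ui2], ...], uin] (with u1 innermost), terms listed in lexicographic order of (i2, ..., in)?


[[[u1, u3], u2], u4] - [[[u1, u3], u4], u2]

Antisymmetry and Jacobi reduce to u1-anchored left-normed brackets.
Composite bracket: [[u3, u1], [u4, u2]]
Under [a, b] = ab - ba we get 8 signed associative words (2^3 = 8).
Only words starting with u1 matter:
  the word u1u3u2u4 carries sign +1 and contributes +[[[u1, u3], u2], u4]
  the word u1u3u4u2 carries sign -1 and contributes -[[[u1, u3], u4], u2]


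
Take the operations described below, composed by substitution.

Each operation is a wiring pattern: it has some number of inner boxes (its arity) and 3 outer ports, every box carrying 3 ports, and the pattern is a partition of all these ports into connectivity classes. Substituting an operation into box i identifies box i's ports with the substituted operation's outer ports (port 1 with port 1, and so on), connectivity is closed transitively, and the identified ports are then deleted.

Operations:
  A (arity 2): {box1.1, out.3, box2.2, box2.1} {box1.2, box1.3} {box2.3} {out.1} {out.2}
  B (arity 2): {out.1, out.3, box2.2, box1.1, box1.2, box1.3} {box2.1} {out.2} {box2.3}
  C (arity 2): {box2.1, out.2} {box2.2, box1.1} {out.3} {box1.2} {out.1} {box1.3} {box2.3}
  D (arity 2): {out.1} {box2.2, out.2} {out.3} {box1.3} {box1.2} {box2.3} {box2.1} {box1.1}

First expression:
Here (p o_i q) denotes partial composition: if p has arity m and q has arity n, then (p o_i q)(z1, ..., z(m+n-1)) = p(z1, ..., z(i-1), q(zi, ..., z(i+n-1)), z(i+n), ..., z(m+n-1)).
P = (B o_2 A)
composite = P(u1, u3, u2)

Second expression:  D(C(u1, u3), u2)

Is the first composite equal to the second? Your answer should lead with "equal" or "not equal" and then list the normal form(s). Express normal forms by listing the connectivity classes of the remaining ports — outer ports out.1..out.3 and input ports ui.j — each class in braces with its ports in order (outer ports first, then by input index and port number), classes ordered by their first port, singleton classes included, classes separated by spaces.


Normal form of the first expression: {out.1, out.3, u1.1, u1.2, u1.3} {out.2} {u2.1, u2.2, u3.1} {u2.3} {u3.2, u3.3}
Normal form of the second expression: {out.1} {out.2, u2.2} {out.3} {u1.1, u3.2} {u1.2} {u1.3} {u2.1} {u2.3} {u3.1} {u3.3}
The normal forms differ: not equal.

not equal — first {out.1, out.3, u1.1, u1.2, u1.3} {out.2} {u2.1, u2.2, u3.1} {u2.3} {u3.2, u3.3}, second {out.1} {out.2, u2.2} {out.3} {u1.1, u3.2} {u1.2} {u1.3} {u2.1} {u2.3} {u3.1} {u3.3}


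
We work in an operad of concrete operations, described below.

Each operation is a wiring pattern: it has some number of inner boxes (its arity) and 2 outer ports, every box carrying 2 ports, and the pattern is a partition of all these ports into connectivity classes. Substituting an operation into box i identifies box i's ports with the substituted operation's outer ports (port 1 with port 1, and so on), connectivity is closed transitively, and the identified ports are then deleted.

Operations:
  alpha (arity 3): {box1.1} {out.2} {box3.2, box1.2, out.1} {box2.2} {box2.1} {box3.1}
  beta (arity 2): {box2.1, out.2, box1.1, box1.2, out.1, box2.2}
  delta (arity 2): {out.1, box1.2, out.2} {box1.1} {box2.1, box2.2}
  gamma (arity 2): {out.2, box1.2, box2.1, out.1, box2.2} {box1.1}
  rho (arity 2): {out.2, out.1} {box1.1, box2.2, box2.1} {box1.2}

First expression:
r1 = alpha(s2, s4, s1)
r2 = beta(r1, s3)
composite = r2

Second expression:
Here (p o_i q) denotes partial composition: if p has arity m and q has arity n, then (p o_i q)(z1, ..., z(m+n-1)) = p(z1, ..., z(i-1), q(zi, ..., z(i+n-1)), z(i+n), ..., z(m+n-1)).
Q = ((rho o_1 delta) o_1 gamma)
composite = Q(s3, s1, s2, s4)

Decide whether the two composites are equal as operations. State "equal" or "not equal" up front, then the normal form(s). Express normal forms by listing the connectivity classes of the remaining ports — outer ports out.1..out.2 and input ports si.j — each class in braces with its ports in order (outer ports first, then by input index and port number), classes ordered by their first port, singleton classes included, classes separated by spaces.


The first expression reduces to {out.1, out.2, s1.2, s2.2, s3.1, s3.2} {s1.1} {s2.1} {s4.1} {s4.2}
The second expression reduces to {out.1, out.2} {s1.1, s1.2, s3.2, s4.1, s4.2} {s2.1, s2.2} {s3.1}
Distinct normal forms: not equal.

not equal: they reduce to {out.1, out.2, s1.2, s2.2, s3.1, s3.2} {s1.1} {s2.1} {s4.1} {s4.2} and {out.1, out.2} {s1.1, s1.2, s3.2, s4.1, s4.2} {s2.1, s2.2} {s3.1}


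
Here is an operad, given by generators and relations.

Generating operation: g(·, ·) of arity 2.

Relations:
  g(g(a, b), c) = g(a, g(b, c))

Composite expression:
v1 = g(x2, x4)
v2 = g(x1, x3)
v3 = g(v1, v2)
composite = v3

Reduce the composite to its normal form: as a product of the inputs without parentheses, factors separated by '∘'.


Associativity of g dissolves the nesting; only the x-input order survives.
g(x2, x4) unparenthesizes to x2 ∘ x4
g(x1, x3) unparenthesizes to x1 ∘ x3
g(g(x2, x4), g(x1, x3)) unparenthesizes to x2 ∘ x4 ∘ x1 ∘ x3

x2 ∘ x4 ∘ x1 ∘ x3


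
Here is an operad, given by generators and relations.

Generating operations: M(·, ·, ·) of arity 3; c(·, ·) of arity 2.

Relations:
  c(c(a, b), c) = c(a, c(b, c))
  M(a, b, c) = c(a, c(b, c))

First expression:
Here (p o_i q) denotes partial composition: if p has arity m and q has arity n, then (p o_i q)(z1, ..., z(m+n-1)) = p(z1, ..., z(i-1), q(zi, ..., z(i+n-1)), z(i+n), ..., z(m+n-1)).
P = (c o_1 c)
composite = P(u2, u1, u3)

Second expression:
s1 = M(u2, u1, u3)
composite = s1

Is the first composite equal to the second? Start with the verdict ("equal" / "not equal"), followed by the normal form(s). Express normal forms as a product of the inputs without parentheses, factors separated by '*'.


equal; the common form is u2 * u1 * u3


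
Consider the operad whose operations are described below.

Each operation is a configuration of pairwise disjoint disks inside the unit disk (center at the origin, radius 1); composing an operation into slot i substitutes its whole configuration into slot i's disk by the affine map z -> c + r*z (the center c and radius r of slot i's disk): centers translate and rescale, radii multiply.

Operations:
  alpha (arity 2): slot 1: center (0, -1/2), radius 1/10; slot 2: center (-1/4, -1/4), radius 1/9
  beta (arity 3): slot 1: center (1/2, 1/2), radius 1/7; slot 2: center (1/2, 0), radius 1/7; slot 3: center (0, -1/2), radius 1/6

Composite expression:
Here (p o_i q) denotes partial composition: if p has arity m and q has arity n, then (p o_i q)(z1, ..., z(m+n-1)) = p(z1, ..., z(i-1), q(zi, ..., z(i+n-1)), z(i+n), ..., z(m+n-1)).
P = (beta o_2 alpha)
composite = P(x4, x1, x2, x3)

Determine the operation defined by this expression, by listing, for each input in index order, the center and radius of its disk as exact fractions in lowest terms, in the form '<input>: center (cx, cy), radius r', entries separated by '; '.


Affine substitution under beta: radii multiply and x-centers shift.
tracing x4 down its 1-map path: center (1/2, 1/2), radius 1/7
tracing x1 down its 2-map path: center (1/2, -1/14), radius 1/70
tracing x2 down its 2-map path: center (13/28, -1/28), radius 1/63
tracing x3 down its 1-map path: center (0, -1/2), radius 1/6

x1: center (1/2, -1/14), radius 1/70; x2: center (13/28, -1/28), radius 1/63; x3: center (0, -1/2), radius 1/6; x4: center (1/2, 1/2), radius 1/7


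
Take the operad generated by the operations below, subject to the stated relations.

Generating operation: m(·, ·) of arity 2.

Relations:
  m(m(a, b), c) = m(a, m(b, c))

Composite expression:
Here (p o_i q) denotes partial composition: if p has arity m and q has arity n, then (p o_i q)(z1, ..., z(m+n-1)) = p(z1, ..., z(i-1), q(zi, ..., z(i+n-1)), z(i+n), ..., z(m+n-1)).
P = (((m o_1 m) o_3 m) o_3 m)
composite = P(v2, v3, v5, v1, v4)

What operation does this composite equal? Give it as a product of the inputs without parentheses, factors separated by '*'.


v2 * v3 * v5 * v1 * v4

Every regrouping of m is equal, so read the v-inputs in written order.
m(v2, v3) spells out as v2 * v3
m(v5, v1) spells out as v5 * v1
m(m(v5, v1), v4) spells out as v5 * v1 * v4
m(m(v2, v3), m(m(v5, v1), v4)) spells out as v2 * v3 * v5 * v1 * v4


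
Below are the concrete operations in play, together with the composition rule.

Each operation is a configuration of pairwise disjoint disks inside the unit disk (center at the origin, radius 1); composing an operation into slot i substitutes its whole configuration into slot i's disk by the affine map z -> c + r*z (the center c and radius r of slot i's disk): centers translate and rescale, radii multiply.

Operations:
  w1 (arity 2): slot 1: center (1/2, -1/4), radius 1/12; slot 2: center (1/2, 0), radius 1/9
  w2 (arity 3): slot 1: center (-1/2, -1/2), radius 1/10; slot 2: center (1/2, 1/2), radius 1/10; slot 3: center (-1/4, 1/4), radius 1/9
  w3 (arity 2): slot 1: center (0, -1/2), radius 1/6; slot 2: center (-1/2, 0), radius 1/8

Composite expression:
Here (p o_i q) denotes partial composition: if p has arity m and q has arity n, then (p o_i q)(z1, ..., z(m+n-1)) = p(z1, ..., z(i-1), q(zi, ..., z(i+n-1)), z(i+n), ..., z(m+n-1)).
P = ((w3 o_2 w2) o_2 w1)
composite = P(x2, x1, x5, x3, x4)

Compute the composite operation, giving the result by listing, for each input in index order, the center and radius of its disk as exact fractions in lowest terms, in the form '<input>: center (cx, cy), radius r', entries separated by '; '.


Affine substitution under w3: radii multiply and x-centers shift.
x2 passes through 1 substitution, ending at center (0, -1/2), radius 1/6
x1 passes through 3 substitutions, ending at center (-89/160, -21/320), radius 1/960
x5 passes through 3 substitutions, ending at center (-89/160, -1/16), radius 1/720
x3 passes through 2 substitutions, ending at center (-7/16, 1/16), radius 1/80
x4 passes through 2 substitutions, ending at center (-17/32, 1/32), radius 1/72

x1: center (-89/160, -21/320), radius 1/960; x2: center (0, -1/2), radius 1/6; x3: center (-7/16, 1/16), radius 1/80; x4: center (-17/32, 1/32), radius 1/72; x5: center (-89/160, -1/16), radius 1/720


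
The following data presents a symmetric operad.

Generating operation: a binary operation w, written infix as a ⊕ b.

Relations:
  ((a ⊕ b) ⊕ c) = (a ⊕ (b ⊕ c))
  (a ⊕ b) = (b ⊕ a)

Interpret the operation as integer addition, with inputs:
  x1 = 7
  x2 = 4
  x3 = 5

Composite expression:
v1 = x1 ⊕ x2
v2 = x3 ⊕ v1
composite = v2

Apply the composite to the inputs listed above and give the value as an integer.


16

(x1 ⊕ x2) = 11
(x3 ⊕ (x1 ⊕ x2)) = 16


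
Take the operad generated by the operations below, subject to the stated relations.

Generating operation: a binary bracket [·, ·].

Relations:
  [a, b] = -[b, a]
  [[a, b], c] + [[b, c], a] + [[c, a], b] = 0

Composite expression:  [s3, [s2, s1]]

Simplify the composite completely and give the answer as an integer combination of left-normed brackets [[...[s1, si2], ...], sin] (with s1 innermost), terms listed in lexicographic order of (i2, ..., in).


[[s1, s2], s3]

Skip Jacobi rewriting: expand, keep s1-initial words, read off terms.
Composite bracket: [s3, [s2, s1]]
Full expansion: 4 signed words from ab - ba (2^2 = 4).
Words beginning with s1 determine it all:
  word s1s2s3 has sign +1, contributing +[[s1, s2], s3]


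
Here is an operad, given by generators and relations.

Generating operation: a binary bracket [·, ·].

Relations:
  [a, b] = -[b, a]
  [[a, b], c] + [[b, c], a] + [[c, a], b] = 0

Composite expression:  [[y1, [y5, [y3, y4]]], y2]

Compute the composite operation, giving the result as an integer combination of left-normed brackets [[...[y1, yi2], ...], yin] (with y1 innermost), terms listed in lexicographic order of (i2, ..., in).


Expand each bracket as ab - ba; the y1-initial words give the coefficients.
Composite bracket: [[y1, [y5, [y3, y4]]], y2]
Under [a, b] = ab - ba we get 16 signed associative words (2^4 = 16).
The y1-initial words carry the normal form:
  y1y3y4y5y2 appears with sign -1, giving the term -[[[[y1, y3], y4], y5], y2]
  y1y4y3y5y2 appears with sign +1, giving the term +[[[[y1, y4], y3], y5], y2]
  y1y5y3y4y2 appears with sign +1, giving the term +[[[[y1, y5], y3], y4], y2]
  y1y5y4y3y2 appears with sign -1, giving the term -[[[[y1, y5], y4], y3], y2]

-[[[[y1, y3], y4], y5], y2] + [[[[y1, y4], y3], y5], y2] + [[[[y1, y5], y3], y4], y2] - [[[[y1, y5], y4], y3], y2]


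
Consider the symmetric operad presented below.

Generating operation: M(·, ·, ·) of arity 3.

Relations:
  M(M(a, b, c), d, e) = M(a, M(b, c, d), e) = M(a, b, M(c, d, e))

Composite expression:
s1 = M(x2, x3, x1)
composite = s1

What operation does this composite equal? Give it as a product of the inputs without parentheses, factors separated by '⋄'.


x2 ⋄ x3 ⋄ x1

Under associativity of M, the answer is the x's in reading order.
M(x2, x3, x1) linearizes to x2 ⋄ x3 ⋄ x1


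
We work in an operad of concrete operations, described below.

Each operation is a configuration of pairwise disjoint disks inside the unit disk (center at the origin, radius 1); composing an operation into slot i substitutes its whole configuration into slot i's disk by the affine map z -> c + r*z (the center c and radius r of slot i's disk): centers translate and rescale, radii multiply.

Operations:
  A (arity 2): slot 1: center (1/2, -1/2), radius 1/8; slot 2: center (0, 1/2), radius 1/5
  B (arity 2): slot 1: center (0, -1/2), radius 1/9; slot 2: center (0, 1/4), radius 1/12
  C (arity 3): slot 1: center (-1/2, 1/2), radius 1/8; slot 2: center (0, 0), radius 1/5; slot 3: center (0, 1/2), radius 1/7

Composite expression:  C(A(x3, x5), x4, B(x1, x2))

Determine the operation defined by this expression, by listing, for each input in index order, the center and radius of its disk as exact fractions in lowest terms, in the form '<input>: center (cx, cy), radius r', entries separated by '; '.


Each x-disk chains the slot maps above it in C; radii multiply.
input x3: applying the 2 nested substitutions gives center (-7/16, 7/16), radius 1/64
input x5: applying the 2 nested substitutions gives center (-1/2, 9/16), radius 1/40
input x4: applying the 1 nested substitution gives center (0, 0), radius 1/5
input x1: applying the 2 nested substitutions gives center (0, 3/7), radius 1/63
input x2: applying the 2 nested substitutions gives center (0, 15/28), radius 1/84

x1: center (0, 3/7), radius 1/63; x2: center (0, 15/28), radius 1/84; x3: center (-7/16, 7/16), radius 1/64; x4: center (0, 0), radius 1/5; x5: center (-1/2, 9/16), radius 1/40


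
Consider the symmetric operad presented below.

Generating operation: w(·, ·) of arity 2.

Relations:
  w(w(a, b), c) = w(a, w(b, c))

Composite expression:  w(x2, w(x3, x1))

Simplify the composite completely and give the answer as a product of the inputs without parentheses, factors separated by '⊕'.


x2 ⊕ x3 ⊕ x1


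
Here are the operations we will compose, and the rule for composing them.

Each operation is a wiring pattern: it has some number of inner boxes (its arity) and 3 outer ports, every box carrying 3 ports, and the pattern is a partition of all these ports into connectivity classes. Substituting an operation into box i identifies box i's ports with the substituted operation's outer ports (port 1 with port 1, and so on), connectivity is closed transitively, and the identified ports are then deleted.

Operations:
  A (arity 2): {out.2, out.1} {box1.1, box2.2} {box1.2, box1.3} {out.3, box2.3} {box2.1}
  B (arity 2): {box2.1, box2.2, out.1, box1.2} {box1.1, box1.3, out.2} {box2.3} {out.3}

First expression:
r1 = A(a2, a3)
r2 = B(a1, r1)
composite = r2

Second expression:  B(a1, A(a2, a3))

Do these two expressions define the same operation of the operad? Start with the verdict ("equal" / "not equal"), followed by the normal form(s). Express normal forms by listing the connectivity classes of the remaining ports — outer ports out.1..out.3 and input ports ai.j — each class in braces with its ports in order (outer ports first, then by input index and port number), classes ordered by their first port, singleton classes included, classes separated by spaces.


In normal form, the first expression is {out.1, a1.2} {out.2, a1.1, a1.3} {out.3} {a2.1, a3.2} {a2.2, a2.3} {a3.1} {a3.3}
In normal form, the second expression is {out.1, a1.2} {out.2, a1.1, a1.3} {out.3} {a2.1, a3.2} {a2.2, a2.3} {a3.1} {a3.3}
One common form — equal.

equal: each reduces to {out.1, a1.2} {out.2, a1.1, a1.3} {out.3} {a2.1, a3.2} {a2.2, a2.3} {a3.1} {a3.3}


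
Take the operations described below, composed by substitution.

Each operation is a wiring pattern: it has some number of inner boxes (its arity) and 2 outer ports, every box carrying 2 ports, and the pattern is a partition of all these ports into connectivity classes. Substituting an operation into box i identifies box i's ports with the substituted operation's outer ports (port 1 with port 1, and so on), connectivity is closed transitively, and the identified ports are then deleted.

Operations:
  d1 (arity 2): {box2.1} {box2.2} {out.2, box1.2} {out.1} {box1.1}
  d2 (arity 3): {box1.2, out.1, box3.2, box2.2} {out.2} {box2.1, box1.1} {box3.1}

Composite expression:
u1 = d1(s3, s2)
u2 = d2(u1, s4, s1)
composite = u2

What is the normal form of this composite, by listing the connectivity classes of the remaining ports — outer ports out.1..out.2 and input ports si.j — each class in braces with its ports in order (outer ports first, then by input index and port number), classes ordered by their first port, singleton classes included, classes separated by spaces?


After gluing at d2, chains via deleted ports link the s-ports.
composing d1 on (s3, s2), with out.j its own outer ports: {out.1} {out.2, s3.2} {s2.1} {s2.2} {s3.1}
composing d2 on (s3, s2, s4, s1), with out.j its own outer ports: {out.1, s1.2, s3.2, s4.2} {out.2} {s1.1} {s2.1} {s2.2} {s3.1} {s4.1}

{out.1, s1.2, s3.2, s4.2} {out.2} {s1.1} {s2.1} {s2.2} {s3.1} {s4.1}


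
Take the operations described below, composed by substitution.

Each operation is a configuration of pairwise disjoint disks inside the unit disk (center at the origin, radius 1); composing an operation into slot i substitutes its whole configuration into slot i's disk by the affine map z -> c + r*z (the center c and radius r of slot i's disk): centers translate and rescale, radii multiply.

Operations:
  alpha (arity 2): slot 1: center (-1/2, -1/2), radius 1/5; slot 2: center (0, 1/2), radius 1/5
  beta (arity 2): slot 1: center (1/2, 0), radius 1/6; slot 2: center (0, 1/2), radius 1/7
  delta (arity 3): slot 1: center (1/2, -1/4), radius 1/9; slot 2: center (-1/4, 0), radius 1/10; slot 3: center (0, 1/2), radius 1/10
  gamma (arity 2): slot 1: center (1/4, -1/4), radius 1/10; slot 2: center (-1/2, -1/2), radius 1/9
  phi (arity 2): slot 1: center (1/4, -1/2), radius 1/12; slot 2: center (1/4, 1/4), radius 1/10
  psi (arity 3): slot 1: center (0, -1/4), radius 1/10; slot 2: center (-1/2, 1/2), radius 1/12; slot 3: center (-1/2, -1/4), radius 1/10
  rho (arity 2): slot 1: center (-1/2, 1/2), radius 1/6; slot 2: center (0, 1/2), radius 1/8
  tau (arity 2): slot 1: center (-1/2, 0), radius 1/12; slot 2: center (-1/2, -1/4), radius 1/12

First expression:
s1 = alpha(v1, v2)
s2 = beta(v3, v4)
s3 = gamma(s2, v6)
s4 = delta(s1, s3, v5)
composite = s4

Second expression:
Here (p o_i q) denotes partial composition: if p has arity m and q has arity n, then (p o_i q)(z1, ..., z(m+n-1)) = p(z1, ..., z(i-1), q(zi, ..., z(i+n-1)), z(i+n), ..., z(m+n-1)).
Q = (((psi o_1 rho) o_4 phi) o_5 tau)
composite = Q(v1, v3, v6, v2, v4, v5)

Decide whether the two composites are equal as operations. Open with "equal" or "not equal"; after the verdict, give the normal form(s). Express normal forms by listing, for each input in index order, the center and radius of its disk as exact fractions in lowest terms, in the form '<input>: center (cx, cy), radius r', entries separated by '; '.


not equal: they reduce to v1: center (4/9, -11/36), radius 1/45; v2: center (1/2, -7/36), radius 1/45; v3: center (-11/50, -1/40), radius 1/600; v4: center (-9/40, -1/50), radius 1/700; v5: center (0, 1/2), radius 1/10; v6: center (-3/10, -1/20), radius 1/90 and v1: center (-1/20, -1/5), radius 1/60; v2: center (-19/40, -3/10), radius 1/120; v3: center (0, -1/5), radius 1/80; v4: center (-12/25, -9/40), radius 1/1200; v5: center (-12/25, -91/400), radius 1/1200; v6: center (-1/2, 1/2), radius 1/12

The first expression, normalized: v1: center (4/9, -11/36), radius 1/45; v2: center (1/2, -7/36), radius 1/45; v3: center (-11/50, -1/40), radius 1/600; v4: center (-9/40, -1/50), radius 1/700; v5: center (0, 1/2), radius 1/10; v6: center (-3/10, -1/20), radius 1/90
The second expression, normalized: v1: center (-1/20, -1/5), radius 1/60; v2: center (-19/40, -3/10), radius 1/120; v3: center (0, -1/5), radius 1/80; v4: center (-12/25, -9/40), radius 1/1200; v5: center (-12/25, -91/400), radius 1/1200; v6: center (-1/2, 1/2), radius 1/12
Distinct normal forms: not equal.


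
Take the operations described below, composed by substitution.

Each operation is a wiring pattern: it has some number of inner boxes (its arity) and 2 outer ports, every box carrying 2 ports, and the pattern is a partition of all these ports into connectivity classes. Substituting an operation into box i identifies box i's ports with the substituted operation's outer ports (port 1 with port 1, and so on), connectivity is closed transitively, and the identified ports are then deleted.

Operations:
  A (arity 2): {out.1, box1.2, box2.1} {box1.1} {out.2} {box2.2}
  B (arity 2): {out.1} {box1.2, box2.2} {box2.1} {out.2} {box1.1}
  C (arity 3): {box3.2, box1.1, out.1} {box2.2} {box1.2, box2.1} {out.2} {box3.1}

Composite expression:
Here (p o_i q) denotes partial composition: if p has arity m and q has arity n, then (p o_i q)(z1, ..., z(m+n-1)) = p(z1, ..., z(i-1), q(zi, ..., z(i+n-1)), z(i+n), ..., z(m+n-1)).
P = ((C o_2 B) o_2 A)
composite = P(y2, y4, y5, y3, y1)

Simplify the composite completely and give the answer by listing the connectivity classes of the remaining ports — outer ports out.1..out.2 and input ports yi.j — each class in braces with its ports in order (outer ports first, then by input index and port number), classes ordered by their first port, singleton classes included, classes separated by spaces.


{out.1, y1.2, y2.1} {out.2} {y1.1} {y2.2} {y3.1} {y3.2} {y4.1} {y4.2, y5.1} {y5.2}


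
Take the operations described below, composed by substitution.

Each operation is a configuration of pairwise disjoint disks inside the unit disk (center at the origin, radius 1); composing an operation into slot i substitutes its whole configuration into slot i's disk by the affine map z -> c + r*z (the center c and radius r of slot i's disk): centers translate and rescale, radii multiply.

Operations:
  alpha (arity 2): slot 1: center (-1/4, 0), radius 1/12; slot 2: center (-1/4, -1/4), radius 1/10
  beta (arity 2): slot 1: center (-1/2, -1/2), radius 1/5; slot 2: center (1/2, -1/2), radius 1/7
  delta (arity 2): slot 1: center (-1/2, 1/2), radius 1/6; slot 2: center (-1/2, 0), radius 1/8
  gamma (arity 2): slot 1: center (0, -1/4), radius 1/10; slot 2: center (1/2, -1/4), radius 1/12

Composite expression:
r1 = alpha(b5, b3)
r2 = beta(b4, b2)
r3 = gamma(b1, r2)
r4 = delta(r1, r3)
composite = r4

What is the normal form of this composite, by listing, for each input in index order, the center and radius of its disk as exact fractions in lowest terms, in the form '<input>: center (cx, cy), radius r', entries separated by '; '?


b1: center (-1/2, -1/32), radius 1/80; b2: center (-83/192, -7/192), radius 1/672; b3: center (-13/24, 11/24), radius 1/60; b4: center (-85/192, -7/192), radius 1/480; b5: center (-13/24, 1/2), radius 1/72

Only the slot chain above each b matters under delta; compose those maps.
tracing b5 down its 2-map path: center (-13/24, 1/2), radius 1/72
tracing b3 down its 2-map path: center (-13/24, 11/24), radius 1/60
tracing b1 down its 2-map path: center (-1/2, -1/32), radius 1/80
tracing b4 down its 3-map path: center (-85/192, -7/192), radius 1/480
tracing b2 down its 3-map path: center (-83/192, -7/192), radius 1/672


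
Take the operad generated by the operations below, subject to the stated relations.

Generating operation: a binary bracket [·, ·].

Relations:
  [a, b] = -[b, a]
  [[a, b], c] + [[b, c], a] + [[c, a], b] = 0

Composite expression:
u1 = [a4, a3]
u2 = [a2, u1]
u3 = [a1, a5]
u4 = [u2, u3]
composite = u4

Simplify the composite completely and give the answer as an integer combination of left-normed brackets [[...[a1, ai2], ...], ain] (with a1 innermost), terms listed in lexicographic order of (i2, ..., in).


[[[[a1, a5], a2], a3], a4] - [[[[a1, a5], a2], a4], a3] - [[[[a1, a5], a3], a4], a2] + [[[[a1, a5], a4], a3], a2]

Left-normed coefficients sit on the a1-initial expansion words.
Composite bracket: [[a2, [a4, a3]], [a1, a5]]
Full expansion: 16 signed words from ab - ba (2^4 = 16).
Words beginning with a1 determine it all:
  from a1a5a2a3a4, sign +1: term +[[[[a1, a5], a2], a3], a4]
  from a1a5a2a4a3, sign -1: term -[[[[a1, a5], a2], a4], a3]
  from a1a5a3a4a2, sign -1: term -[[[[a1, a5], a3], a4], a2]
  from a1a5a4a3a2, sign +1: term +[[[[a1, a5], a4], a3], a2]


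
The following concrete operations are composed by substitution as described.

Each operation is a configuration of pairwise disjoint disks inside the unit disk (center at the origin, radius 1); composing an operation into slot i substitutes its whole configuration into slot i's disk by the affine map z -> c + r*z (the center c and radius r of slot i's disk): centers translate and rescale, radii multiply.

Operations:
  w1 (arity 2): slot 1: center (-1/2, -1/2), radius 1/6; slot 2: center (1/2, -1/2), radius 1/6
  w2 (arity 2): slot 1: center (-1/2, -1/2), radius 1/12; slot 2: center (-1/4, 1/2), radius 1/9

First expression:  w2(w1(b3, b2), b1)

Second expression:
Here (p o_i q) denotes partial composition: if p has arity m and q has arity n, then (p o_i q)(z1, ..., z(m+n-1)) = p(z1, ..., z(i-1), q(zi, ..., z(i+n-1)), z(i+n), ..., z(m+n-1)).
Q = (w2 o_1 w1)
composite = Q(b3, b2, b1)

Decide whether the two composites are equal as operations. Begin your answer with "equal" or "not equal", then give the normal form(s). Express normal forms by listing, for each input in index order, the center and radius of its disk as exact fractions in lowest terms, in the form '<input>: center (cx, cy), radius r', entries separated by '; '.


equal; both compose to b1: center (-1/4, 1/2), radius 1/9; b2: center (-11/24, -13/24), radius 1/72; b3: center (-13/24, -13/24), radius 1/72

Normal form of the first expression: b1: center (-1/4, 1/2), radius 1/9; b2: center (-11/24, -13/24), radius 1/72; b3: center (-13/24, -13/24), radius 1/72
Normal form of the second expression: b1: center (-1/4, 1/2), radius 1/9; b2: center (-11/24, -13/24), radius 1/72; b3: center (-13/24, -13/24), radius 1/72
Identical normal forms: equal.


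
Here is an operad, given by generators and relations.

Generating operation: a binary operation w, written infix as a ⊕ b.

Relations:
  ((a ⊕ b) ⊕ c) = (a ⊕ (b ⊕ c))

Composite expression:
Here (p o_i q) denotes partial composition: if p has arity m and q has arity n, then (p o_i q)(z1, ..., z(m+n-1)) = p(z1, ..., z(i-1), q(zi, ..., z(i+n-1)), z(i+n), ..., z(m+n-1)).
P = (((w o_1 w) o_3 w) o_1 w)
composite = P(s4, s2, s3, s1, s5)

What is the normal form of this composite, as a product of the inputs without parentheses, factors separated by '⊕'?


s4 ⊕ s2 ⊕ s3 ⊕ s1 ⊕ s5

Every regrouping of w is equal, so read the s-inputs in written order.
(s4 ⊕ s2) spells out as s4 ⊕ s2
((s4 ⊕ s2) ⊕ s3) spells out as s4 ⊕ s2 ⊕ s3
(s1 ⊕ s5) spells out as s1 ⊕ s5
(((s4 ⊕ s2) ⊕ s3) ⊕ (s1 ⊕ s5)) spells out as s4 ⊕ s2 ⊕ s3 ⊕ s1 ⊕ s5


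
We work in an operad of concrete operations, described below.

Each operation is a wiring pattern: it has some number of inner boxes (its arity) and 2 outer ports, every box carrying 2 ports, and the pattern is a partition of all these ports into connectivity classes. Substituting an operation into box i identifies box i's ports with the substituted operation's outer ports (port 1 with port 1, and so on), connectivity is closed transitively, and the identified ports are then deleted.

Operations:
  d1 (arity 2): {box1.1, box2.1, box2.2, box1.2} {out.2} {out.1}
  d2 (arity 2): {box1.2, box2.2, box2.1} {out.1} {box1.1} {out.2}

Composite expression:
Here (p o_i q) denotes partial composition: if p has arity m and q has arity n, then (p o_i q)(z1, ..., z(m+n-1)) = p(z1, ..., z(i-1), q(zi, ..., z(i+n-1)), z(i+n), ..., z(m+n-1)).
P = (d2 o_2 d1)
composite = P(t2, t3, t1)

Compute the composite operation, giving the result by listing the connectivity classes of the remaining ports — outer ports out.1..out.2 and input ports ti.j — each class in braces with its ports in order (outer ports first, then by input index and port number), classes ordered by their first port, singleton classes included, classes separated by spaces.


{out.1} {out.2} {t1.1, t1.2, t3.1, t3.2} {t2.1} {t2.2}
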